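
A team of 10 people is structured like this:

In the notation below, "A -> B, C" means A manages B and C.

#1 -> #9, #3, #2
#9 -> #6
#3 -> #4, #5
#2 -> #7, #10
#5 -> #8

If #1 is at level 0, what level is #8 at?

Chain from #8 up to #1: #8 → #5 → #3 → #1. That is 3 steps up, so #8 is 3 levels below #1.

3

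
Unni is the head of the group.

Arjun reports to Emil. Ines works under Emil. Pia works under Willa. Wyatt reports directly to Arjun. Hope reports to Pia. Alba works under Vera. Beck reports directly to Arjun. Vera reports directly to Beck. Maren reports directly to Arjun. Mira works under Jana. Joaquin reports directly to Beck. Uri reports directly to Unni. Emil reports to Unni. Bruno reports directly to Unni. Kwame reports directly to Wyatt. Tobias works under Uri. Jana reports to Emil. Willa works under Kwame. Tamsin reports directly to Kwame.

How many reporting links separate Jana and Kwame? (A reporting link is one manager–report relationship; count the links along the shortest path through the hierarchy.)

4

Jana is 1 level below Emil, and Kwame is 3 levels below Emil (their lowest common manager). The shortest path runs up from Jana to Emil and back down to Kwame: 1 + 3 = 4 links.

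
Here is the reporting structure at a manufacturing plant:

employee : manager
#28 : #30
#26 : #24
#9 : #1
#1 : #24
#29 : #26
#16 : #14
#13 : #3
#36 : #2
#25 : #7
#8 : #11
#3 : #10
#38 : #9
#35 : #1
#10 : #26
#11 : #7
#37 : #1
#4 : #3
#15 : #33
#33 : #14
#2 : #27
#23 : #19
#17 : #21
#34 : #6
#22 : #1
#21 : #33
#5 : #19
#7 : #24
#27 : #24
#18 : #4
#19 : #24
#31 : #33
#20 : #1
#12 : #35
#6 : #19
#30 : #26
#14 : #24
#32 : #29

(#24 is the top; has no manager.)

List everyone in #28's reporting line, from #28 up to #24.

#28 reports to #30. #30 reports to #26. #26 reports to #24. #24 is at the top.

#28 -> #30 -> #26 -> #24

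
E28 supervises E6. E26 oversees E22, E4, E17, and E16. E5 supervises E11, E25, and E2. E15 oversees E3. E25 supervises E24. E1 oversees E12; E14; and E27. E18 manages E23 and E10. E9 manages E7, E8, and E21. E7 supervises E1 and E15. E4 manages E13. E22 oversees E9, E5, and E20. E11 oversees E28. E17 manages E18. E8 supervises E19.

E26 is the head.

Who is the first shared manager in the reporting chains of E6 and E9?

E6's chain of managers is E28, E11, E5, E22, E26. E9's chain of managers is E22, E26. The first manager that appears in both chains is E22.

E22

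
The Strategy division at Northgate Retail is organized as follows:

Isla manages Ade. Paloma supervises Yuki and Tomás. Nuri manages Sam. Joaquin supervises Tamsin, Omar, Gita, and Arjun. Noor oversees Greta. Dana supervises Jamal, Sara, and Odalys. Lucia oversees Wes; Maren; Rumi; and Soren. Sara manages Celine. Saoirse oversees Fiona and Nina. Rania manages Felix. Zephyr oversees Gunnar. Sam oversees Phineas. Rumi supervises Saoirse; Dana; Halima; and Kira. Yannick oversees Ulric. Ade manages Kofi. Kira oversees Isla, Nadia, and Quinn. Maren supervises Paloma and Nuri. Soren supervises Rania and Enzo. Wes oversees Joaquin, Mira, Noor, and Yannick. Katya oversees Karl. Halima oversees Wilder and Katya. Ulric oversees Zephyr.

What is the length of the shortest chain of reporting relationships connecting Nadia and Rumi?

Nadia is in Rumi's organization: the chain from Nadia up to Rumi is Nadia → Kira → Rumi, which is 2 links.

2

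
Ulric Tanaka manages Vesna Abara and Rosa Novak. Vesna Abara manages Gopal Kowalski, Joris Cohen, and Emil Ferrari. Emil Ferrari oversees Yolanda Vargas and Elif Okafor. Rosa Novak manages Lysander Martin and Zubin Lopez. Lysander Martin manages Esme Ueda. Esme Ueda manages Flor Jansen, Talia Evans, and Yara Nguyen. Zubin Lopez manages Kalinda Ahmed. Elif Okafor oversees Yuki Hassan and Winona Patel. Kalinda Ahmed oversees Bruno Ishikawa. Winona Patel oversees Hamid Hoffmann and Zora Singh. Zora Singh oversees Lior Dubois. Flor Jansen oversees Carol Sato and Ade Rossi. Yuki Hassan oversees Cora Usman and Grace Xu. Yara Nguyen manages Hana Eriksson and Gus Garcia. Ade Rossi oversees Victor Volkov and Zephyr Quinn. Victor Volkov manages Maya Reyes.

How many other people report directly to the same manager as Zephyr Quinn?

1

Zephyr Quinn reports to Ade Rossi. Ade Rossi's other direct reports are Victor Volkov — 1 peer.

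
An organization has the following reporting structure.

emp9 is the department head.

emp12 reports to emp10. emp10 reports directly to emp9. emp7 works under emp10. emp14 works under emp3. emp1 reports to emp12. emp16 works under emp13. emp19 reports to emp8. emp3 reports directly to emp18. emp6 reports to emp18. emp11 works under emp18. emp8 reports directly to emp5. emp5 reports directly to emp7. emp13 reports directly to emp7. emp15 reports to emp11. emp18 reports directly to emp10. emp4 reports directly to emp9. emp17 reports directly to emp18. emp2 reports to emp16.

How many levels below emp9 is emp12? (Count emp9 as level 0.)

Chain from emp12 up to emp9: emp12 → emp10 → emp9. That is 2 steps up, so emp12 is 2 levels below emp9.

2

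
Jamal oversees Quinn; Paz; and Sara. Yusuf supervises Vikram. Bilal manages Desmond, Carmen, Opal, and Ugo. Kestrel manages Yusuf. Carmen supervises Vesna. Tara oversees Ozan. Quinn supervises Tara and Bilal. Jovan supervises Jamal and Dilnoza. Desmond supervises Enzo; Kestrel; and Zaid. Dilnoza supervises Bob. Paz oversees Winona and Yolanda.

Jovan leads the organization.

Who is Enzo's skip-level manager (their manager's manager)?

Bilal

Enzo reports to Desmond, and Desmond reports to Bilal. So Enzo's skip-level manager is Bilal.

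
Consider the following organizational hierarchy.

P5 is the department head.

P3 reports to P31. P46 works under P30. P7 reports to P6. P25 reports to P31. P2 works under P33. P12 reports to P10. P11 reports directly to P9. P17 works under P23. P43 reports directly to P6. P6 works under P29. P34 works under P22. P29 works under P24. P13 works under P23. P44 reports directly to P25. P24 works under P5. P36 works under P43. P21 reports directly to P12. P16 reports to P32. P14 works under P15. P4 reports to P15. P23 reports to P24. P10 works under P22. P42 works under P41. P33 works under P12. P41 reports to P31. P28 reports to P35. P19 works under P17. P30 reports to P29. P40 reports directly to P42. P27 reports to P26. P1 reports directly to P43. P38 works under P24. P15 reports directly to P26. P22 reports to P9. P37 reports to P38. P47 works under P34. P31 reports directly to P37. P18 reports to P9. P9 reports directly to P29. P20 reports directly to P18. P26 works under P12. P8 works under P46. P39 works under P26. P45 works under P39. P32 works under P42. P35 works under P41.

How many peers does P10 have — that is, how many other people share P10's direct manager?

1

P10 reports to P22. P22's other direct reports are P34 — 1 peer.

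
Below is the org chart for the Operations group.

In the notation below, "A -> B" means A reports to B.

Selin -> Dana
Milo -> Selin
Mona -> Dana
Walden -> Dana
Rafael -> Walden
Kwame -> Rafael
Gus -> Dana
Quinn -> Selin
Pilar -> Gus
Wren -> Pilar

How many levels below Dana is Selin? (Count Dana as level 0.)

1

Chain from Selin up to Dana: Selin → Dana. That is 1 step up, so Selin is 1 level below Dana.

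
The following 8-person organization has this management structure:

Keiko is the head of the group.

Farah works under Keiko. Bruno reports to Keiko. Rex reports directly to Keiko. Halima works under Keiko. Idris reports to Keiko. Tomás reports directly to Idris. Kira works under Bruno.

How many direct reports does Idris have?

1

Idris directly manages Tomás. That is 1 direct report.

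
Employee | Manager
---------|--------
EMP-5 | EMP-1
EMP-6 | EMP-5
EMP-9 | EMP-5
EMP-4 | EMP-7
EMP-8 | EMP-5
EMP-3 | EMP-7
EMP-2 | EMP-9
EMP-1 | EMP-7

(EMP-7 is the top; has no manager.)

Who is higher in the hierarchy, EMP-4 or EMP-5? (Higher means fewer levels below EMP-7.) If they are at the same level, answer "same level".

EMP-4

EMP-4 is 1 level below EMP-7; EMP-5 is 2. EMP-4 is higher.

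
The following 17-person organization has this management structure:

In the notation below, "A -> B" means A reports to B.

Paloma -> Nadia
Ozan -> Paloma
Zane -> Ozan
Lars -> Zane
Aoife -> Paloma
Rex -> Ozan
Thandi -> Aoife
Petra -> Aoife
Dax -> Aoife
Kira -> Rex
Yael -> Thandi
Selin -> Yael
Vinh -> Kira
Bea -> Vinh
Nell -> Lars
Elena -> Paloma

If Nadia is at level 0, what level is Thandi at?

Chain from Thandi up to Nadia: Thandi → Aoife → Paloma → Nadia. That is 3 steps up, so Thandi is 3 levels below Nadia.

3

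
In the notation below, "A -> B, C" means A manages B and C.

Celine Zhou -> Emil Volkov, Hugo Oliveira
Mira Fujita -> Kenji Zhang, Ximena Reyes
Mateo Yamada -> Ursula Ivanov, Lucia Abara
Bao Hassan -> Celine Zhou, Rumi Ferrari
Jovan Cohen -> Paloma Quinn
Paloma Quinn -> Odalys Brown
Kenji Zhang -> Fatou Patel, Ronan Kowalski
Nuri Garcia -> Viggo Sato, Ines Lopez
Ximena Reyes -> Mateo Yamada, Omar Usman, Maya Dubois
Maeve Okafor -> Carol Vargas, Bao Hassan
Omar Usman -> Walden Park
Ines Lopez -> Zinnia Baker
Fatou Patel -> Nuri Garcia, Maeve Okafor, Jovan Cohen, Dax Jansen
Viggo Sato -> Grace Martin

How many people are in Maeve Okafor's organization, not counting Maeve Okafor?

6

Maeve Okafor directly manages Carol Vargas, Bao Hassan. Carol Vargas has no reports. Under Bao Hassan: Rumi Ferrari, Celine Zhou, Hugo Oliveira, Emil Volkov (4). So Maeve Okafor's organization is 2 direct reports plus everyone under them: 1 + 5 = 6.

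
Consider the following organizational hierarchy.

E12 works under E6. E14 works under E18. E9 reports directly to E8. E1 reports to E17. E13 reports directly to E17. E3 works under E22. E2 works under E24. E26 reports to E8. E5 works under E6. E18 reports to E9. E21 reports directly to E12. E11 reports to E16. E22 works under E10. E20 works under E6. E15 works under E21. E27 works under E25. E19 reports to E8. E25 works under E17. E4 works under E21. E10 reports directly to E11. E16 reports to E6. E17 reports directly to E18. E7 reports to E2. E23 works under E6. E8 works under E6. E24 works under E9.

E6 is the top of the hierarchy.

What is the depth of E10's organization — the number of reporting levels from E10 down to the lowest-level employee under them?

The longest chain under E10 runs E10 → E22 → E3, which is 2 levels below E10.

2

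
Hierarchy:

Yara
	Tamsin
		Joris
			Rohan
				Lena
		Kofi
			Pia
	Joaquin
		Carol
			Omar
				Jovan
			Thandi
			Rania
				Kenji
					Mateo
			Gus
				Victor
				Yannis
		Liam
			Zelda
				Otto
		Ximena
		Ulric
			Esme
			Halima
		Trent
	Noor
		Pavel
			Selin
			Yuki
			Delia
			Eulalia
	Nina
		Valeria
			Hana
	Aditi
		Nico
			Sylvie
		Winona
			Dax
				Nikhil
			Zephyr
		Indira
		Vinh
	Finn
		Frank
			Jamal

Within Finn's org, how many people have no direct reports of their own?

The only person in Finn's organization with no one reporting to them is Jamal. That is 1.

1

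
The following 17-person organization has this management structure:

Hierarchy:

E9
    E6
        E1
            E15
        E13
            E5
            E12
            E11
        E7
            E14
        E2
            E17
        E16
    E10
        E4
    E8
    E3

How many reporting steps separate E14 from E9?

3

Chain from E14 up to E9: E14 → E7 → E6 → E9. That is 3 steps up, so E14 is 3 levels below E9.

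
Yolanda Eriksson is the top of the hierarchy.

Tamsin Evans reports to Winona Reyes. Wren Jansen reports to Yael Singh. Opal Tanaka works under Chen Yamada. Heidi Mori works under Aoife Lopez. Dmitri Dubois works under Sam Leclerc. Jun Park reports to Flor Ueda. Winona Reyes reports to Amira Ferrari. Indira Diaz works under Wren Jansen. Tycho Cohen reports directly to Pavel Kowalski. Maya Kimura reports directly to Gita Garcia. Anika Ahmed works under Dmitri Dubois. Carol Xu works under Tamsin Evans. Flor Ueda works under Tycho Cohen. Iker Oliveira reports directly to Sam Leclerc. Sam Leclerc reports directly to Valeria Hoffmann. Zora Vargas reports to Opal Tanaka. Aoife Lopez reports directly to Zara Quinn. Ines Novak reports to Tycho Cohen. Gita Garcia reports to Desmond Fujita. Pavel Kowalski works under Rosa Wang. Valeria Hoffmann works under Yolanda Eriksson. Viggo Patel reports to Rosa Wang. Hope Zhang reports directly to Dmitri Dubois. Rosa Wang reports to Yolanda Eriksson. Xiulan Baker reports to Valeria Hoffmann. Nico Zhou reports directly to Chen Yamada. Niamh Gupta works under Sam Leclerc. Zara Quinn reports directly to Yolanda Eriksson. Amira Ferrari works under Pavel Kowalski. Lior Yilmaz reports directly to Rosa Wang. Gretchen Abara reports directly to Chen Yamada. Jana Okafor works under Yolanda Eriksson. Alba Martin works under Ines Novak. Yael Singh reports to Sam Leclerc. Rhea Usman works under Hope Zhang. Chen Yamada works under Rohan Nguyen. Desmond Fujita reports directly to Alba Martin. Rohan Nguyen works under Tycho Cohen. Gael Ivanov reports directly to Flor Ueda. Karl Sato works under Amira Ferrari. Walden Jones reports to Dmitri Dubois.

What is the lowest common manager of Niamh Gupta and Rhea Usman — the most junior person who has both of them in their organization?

Sam Leclerc

Niamh Gupta's chain of managers is Sam Leclerc, Valeria Hoffmann, Yolanda Eriksson. Rhea Usman's chain of managers is Hope Zhang, Dmitri Dubois, Sam Leclerc, Valeria Hoffmann, Yolanda Eriksson. The first manager that appears in both chains is Sam Leclerc.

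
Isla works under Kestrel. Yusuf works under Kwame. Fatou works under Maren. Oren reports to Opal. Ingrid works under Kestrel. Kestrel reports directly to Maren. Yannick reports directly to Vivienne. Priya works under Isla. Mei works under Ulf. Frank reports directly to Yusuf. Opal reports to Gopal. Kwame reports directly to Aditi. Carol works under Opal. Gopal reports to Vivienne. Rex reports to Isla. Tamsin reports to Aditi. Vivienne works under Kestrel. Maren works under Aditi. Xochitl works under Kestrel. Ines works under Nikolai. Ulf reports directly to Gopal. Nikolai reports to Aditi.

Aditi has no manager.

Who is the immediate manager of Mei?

Mei reports directly to Ulf.

Ulf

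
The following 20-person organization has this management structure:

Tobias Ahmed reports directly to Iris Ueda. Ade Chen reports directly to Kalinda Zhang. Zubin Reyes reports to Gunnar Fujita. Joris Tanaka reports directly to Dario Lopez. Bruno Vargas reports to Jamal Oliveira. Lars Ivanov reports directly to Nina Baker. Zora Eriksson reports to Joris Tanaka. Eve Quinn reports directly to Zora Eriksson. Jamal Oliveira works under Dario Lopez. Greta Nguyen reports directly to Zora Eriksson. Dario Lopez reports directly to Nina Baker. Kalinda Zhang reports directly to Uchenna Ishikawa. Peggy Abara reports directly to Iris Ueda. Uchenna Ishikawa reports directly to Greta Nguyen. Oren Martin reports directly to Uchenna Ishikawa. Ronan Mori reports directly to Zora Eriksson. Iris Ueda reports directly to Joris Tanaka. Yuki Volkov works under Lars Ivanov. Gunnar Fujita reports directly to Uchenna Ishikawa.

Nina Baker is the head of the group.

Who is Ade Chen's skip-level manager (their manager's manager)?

Uchenna Ishikawa

Ade Chen reports to Kalinda Zhang, and Kalinda Zhang reports to Uchenna Ishikawa. So Ade Chen's skip-level manager is Uchenna Ishikawa.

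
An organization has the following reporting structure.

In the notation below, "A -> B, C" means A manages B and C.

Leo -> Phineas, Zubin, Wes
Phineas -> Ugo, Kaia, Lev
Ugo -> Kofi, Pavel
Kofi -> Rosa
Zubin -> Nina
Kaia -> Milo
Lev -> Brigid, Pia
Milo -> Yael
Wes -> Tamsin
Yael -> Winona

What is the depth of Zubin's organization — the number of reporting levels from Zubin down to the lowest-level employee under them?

1

The longest chain under Zubin runs Zubin → Nina, which is 1 level below Zubin.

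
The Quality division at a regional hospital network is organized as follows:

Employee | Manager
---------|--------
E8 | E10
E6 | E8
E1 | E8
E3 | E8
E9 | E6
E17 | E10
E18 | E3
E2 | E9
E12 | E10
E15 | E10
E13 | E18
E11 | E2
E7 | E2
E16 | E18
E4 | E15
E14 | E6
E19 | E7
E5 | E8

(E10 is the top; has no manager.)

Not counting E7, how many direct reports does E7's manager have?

1

E7 reports to E2. E2's other direct reports are E11 — 1 peer.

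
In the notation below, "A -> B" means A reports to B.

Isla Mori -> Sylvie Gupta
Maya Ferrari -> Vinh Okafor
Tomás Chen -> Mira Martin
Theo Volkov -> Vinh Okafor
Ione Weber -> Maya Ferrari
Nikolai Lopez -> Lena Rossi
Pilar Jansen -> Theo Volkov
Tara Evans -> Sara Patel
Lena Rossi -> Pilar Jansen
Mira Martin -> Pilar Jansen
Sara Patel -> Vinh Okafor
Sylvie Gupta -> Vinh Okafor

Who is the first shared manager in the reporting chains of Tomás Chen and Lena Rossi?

Tomás Chen's chain of managers is Mira Martin, Pilar Jansen, Theo Volkov, Vinh Okafor. Lena Rossi's chain of managers is Pilar Jansen, Theo Volkov, Vinh Okafor. The first manager that appears in both chains is Pilar Jansen.

Pilar Jansen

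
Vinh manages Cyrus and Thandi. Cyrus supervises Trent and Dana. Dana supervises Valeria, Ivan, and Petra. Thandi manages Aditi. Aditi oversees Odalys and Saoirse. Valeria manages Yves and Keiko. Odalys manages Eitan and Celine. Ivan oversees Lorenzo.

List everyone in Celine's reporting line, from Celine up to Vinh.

Celine -> Odalys -> Aditi -> Thandi -> Vinh

Celine reports to Odalys. Odalys reports to Aditi. Aditi reports to Thandi. Thandi reports to Vinh. Vinh is at the top.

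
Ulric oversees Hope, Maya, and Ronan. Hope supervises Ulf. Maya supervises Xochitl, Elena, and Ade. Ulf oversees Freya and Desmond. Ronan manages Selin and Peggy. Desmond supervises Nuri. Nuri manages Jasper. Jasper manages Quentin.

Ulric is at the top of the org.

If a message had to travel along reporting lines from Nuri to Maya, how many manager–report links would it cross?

Nuri is 4 levels below Ulric, and Maya is 1 level below Ulric (their lowest common manager). The shortest path runs up from Nuri to Ulric and back down to Maya: 4 + 1 = 5 links.

5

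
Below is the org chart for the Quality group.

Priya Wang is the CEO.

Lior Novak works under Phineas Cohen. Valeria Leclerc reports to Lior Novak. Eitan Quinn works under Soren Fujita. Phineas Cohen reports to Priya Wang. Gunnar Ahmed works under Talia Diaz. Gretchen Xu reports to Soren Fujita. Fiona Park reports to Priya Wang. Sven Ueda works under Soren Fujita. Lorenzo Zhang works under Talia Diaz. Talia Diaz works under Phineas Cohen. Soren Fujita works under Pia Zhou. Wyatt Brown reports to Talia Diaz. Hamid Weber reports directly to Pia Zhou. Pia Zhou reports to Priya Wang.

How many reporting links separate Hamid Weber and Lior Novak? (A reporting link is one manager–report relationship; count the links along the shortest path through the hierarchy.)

Hamid Weber is 2 levels below Priya Wang, and Lior Novak is 2 levels below Priya Wang (their lowest common manager). The shortest path runs up from Hamid Weber to Priya Wang and back down to Lior Novak: 2 + 2 = 4 links.

4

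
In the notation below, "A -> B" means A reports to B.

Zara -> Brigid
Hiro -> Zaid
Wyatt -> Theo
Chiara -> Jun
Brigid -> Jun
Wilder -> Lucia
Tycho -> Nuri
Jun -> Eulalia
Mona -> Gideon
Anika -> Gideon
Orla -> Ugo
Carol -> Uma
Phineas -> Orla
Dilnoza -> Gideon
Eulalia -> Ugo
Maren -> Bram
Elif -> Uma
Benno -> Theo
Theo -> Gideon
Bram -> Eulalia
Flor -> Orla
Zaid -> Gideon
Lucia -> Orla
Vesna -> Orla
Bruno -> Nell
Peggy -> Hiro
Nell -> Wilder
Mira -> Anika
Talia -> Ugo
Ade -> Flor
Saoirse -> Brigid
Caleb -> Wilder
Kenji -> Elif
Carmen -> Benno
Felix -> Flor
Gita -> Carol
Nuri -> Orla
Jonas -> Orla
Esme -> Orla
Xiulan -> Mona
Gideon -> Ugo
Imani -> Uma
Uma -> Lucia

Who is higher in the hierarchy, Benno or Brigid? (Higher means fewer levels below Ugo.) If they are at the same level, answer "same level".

Both Benno and Brigid are 3 levels below Ugo.

same level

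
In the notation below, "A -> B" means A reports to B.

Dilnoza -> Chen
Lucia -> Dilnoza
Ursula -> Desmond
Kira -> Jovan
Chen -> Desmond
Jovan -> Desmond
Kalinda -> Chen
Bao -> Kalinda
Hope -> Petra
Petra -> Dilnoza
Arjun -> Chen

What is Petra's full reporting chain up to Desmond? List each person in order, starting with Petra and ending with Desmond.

Petra reports to Dilnoza. Dilnoza reports to Chen. Chen reports to Desmond. Desmond is at the top.

Petra -> Dilnoza -> Chen -> Desmond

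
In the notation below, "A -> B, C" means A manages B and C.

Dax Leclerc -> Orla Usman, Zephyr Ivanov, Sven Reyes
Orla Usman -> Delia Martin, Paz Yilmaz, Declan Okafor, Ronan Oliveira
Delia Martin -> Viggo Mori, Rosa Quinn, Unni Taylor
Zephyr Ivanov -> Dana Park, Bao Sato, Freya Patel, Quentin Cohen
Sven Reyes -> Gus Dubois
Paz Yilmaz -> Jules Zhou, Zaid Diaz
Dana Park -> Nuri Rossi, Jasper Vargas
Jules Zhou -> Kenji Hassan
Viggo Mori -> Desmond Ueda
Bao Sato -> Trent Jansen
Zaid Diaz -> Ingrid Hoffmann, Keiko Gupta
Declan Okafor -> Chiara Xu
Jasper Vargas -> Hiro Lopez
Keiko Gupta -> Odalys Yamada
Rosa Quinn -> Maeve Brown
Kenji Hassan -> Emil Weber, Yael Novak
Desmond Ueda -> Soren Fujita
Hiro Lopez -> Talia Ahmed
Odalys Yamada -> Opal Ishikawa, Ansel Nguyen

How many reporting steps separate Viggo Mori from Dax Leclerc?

3

Chain from Viggo Mori up to Dax Leclerc: Viggo Mori → Delia Martin → Orla Usman → Dax Leclerc. That is 3 steps up, so Viggo Mori is 3 levels below Dax Leclerc.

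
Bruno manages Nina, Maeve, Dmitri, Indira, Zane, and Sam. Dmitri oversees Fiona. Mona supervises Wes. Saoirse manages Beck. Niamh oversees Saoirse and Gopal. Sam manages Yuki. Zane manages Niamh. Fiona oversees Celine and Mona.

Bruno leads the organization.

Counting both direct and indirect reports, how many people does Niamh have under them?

3

Niamh directly manages Saoirse, Gopal. Under Saoirse: Beck (1). Gopal has no reports. So Niamh's organization is 2 direct reports plus everyone under them: 2 + 1 = 3.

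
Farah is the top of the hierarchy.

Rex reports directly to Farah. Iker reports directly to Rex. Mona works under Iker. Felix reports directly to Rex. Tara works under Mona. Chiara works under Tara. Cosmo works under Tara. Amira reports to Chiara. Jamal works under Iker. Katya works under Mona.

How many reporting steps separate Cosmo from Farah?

Chain from Cosmo up to Farah: Cosmo → Tara → Mona → Iker → Rex → Farah. That is 5 steps up, so Cosmo is 5 levels below Farah.

5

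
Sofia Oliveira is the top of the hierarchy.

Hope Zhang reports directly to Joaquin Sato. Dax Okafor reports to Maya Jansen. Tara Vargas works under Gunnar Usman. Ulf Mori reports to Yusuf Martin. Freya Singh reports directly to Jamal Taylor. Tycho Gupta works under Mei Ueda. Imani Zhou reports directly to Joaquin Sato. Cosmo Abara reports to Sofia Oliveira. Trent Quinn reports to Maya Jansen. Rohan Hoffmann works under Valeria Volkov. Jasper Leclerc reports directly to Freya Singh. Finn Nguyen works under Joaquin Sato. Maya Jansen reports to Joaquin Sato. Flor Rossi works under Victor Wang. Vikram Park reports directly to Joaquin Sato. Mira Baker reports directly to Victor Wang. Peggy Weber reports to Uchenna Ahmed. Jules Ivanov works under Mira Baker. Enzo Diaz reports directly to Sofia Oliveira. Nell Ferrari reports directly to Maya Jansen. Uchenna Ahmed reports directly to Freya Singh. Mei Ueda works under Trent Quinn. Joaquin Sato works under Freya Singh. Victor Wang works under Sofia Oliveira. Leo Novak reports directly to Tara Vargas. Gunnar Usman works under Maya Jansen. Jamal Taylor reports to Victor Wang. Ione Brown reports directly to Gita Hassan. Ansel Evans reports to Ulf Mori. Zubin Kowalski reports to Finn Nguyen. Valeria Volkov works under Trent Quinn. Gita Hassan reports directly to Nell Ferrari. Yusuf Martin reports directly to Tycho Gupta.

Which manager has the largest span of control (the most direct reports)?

Direct-report counts: Sofia Oliveira has 3; Victor Wang has 3; Mira Baker has 1; Jamal Taylor has 1; Freya Singh has 3; Uchenna Ahmed has 1; Joaquin Sato has 5; Finn Nguyen has 1; Maya Jansen has 4; Gunnar Usman has 1; Tara Vargas has 1; Trent Quinn has 2; Valeria Volkov has 1; Mei Ueda has 1; Tycho Gupta has 1; Yusuf Martin has 1; Ulf Mori has 1; Nell Ferrari has 1; Gita Hassan has 1. The largest is 5, held by Joaquin Sato.

Joaquin Sato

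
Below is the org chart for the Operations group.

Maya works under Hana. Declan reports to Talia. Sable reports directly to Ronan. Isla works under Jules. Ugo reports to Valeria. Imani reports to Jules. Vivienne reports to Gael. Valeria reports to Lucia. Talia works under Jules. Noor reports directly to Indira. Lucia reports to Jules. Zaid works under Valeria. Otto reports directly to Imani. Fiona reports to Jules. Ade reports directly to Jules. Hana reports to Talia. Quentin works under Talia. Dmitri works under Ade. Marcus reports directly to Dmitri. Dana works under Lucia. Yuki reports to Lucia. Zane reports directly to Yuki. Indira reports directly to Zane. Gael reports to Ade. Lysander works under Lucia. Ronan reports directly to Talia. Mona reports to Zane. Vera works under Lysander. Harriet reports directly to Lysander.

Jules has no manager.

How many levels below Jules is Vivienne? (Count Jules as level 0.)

3

Chain from Vivienne up to Jules: Vivienne → Gael → Ade → Jules. That is 3 steps up, so Vivienne is 3 levels below Jules.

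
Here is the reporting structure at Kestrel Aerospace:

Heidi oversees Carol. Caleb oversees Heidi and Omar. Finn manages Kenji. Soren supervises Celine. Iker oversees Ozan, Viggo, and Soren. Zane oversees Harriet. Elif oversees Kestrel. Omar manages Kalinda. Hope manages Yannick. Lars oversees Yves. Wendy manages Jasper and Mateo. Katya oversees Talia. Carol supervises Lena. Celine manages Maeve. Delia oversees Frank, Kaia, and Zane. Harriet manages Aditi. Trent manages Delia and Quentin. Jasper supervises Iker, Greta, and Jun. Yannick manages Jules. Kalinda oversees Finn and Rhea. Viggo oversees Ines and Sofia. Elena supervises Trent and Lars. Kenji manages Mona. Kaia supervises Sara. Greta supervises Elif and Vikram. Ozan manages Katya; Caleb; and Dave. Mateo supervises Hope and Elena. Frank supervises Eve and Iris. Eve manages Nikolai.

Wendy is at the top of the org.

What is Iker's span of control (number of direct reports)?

Iker directly manages Ozan, Soren, Viggo. That is 3 direct reports.

3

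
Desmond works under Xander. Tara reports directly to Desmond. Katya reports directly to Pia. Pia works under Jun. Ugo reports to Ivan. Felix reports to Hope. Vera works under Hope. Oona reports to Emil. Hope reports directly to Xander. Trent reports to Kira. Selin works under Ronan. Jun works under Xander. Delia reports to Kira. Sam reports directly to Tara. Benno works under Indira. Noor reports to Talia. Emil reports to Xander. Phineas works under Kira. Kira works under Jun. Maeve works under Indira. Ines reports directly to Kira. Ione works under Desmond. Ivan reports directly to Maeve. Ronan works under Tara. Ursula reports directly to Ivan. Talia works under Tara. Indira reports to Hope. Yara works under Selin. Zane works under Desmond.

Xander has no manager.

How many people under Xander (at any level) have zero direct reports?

The people in Xander's organization with no one reporting to them are Zane, Ione, Yara, Noor, Sam, Oona, Katya, Phineas, Ines, Delia, Trent, Vera, Felix, Benno, Ursula, Ugo. That is 16.

16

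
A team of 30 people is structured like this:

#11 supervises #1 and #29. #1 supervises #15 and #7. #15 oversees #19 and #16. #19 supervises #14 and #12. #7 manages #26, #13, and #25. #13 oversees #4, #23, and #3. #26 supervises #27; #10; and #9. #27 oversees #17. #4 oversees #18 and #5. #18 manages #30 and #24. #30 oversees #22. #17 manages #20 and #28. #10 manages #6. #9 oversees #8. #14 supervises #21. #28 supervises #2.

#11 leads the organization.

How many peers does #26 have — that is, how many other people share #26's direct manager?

#26 reports to #7. #7's other direct reports are #13, #25 — 2 peers.

2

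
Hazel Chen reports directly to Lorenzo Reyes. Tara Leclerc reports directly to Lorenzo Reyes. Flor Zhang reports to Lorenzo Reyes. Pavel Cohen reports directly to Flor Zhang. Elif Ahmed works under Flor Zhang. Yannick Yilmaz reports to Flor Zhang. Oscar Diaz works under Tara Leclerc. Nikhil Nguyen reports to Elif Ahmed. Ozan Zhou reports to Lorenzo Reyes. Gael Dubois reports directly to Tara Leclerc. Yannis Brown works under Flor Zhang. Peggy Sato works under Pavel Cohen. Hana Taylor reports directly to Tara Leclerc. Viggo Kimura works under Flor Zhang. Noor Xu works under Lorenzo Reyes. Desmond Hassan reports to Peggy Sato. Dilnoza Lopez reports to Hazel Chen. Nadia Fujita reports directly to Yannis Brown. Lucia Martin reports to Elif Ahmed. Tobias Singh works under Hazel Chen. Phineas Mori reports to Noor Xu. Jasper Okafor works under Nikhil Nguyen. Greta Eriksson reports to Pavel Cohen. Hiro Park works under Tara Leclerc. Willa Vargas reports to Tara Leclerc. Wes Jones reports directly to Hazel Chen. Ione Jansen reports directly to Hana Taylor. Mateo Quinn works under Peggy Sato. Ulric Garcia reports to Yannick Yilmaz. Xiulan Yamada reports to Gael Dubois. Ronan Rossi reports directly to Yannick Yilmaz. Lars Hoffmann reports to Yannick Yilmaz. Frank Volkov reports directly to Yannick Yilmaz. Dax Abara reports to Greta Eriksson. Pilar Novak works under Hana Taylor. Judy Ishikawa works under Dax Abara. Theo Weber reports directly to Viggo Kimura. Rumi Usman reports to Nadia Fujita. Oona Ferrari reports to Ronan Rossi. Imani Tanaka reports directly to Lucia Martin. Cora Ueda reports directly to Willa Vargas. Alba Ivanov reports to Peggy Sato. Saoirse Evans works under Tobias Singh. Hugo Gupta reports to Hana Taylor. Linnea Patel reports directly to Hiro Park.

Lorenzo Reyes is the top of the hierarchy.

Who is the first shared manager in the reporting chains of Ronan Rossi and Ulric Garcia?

Ronan Rossi's chain of managers is Yannick Yilmaz, Flor Zhang, Lorenzo Reyes. Ulric Garcia's chain of managers is Yannick Yilmaz, Flor Zhang, Lorenzo Reyes. The first manager that appears in both chains is Yannick Yilmaz.

Yannick Yilmaz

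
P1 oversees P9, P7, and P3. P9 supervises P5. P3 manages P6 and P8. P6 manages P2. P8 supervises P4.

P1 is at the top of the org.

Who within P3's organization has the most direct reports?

P3

Direct-report counts within P3's organization: P3 has 2; P8 has 1; P6 has 1. The largest is 2, held by P3.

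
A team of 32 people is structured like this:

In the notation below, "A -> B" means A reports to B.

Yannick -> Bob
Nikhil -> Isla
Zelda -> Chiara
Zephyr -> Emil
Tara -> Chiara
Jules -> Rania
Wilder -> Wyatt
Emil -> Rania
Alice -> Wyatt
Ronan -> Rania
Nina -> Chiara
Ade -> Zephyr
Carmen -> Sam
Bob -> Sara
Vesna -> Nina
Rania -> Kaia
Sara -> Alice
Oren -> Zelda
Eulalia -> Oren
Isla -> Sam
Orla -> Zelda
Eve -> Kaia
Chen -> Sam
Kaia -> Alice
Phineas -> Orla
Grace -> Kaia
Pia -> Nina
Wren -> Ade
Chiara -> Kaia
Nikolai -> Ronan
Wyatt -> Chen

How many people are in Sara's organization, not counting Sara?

Sara directly manages Bob. Under Bob: Yannick (1). That's 2 in total.

2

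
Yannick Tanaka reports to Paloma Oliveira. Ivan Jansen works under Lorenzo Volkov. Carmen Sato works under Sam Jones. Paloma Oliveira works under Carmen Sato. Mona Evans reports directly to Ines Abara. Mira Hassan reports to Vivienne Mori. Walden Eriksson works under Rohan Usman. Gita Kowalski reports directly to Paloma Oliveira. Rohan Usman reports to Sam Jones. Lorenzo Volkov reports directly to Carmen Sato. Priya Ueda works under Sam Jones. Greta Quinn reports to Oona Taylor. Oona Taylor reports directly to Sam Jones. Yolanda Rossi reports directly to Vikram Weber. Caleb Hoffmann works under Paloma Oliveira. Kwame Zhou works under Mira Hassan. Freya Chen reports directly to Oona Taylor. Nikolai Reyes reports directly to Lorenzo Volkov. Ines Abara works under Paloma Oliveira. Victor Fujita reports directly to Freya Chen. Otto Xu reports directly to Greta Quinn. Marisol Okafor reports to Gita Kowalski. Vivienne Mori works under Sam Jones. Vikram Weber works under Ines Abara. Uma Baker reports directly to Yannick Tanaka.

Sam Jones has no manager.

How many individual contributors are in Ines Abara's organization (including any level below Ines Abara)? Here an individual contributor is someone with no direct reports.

The people in Ines Abara's organization with no one reporting to them are Yolanda Rossi, Mona Evans. That is 2.

2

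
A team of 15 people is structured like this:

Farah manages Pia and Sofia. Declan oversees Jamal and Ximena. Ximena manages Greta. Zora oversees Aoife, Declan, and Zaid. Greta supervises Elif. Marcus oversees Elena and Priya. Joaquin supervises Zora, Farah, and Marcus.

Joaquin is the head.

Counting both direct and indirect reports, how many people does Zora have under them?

Zora directly manages Aoife, Declan, Zaid. Aoife has no reports. Under Declan: Jamal, Ximena, Greta, Elif (4). Zaid has no reports. So Zora's organization is 3 direct reports plus everyone under them: 1 + 5 + 1 = 7.

7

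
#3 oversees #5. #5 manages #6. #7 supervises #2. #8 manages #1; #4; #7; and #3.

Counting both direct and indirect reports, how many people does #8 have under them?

#8 directly manages #1, #4, #7, #3. #1 has no reports. #4 has no reports. Under #7: #2 (1). Under #3: #5, #6 (2). So #8's organization is 4 direct reports plus everyone under them: 1 + 1 + 2 + 3 = 7.

7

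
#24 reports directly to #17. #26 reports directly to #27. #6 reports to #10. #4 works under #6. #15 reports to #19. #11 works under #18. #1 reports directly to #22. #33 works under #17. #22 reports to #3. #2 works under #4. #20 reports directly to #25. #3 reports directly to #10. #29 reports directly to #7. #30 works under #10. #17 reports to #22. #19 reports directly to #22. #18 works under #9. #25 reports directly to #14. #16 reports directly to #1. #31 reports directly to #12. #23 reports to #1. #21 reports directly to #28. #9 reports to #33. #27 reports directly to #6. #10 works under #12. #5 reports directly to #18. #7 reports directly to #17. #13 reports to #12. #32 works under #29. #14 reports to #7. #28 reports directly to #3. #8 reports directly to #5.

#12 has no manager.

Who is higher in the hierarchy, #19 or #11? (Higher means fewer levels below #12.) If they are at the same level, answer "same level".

#19

#19 is 4 levels below #12; #11 is 8. #19 is higher.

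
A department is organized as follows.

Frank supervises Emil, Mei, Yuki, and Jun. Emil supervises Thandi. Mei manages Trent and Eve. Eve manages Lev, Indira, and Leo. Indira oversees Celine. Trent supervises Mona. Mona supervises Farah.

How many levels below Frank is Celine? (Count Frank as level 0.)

4

Chain from Celine up to Frank: Celine → Indira → Eve → Mei → Frank. That is 4 steps up, so Celine is 4 levels below Frank.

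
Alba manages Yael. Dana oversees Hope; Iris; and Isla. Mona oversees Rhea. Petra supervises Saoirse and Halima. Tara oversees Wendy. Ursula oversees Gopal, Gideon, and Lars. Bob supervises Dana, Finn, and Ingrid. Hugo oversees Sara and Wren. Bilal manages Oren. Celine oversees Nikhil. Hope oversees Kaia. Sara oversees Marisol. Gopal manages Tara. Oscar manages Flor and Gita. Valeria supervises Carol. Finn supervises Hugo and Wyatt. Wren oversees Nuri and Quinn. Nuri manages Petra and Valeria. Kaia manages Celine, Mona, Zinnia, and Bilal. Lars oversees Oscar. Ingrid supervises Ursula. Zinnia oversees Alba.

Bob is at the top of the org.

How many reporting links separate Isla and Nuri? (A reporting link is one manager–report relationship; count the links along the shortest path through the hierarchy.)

Isla is 2 levels below Bob, and Nuri is 4 levels below Bob (their lowest common manager). The shortest path runs up from Isla to Bob and back down to Nuri: 2 + 4 = 6 links.

6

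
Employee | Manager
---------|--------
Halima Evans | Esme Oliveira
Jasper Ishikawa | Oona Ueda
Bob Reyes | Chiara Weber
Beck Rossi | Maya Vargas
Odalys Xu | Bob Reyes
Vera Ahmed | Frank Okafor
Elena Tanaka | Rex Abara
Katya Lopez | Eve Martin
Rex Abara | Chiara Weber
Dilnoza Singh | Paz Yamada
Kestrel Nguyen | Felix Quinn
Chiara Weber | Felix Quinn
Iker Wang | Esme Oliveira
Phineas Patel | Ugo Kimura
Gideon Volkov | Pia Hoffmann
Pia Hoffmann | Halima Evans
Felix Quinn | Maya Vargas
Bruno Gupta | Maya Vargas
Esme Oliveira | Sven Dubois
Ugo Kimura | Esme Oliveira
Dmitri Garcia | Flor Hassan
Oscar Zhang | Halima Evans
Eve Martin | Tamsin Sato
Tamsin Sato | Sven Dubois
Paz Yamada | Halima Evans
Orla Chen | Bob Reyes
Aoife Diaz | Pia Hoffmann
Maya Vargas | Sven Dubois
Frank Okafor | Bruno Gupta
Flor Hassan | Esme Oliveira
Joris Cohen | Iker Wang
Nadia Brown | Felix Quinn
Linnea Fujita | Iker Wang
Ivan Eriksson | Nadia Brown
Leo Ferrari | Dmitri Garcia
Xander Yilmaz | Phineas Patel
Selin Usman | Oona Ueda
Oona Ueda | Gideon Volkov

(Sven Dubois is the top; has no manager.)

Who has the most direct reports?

Esme Oliveira

Direct-report counts: Sven Dubois has 3; Maya Vargas has 3; Bruno Gupta has 1; Frank Okafor has 1; Felix Quinn has 3; Nadia Brown has 1; Chiara Weber has 2; Rex Abara has 1; Bob Reyes has 2; Tamsin Sato has 1; Eve Martin has 1; Esme Oliveira has 4; Iker Wang has 2; Flor Hassan has 1; Dmitri Garcia has 1; Ugo Kimura has 1; Phineas Patel has 1; Halima Evans has 3; Pia Hoffmann has 2; Gideon Volkov has 1; Oona Ueda has 2; Paz Yamada has 1. The largest is 4, held by Esme Oliveira.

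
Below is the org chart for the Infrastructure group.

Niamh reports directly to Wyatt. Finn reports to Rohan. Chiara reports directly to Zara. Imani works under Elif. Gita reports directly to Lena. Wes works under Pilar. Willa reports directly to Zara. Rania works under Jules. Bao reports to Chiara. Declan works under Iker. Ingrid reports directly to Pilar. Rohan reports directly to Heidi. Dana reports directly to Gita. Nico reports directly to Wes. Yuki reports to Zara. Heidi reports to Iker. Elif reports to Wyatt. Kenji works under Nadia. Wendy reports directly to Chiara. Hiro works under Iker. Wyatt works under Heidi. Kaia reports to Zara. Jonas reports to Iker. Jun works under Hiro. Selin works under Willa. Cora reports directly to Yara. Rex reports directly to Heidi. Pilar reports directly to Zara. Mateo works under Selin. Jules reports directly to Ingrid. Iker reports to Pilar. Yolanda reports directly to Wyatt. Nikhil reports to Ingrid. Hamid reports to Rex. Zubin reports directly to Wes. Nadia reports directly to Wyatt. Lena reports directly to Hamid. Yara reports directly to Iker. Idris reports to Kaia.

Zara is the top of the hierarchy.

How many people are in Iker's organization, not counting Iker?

21

Iker directly manages Heidi, Hiro, Yara, Declan, Jonas. Under Heidi: Rohan, Finn, Rex, Hamid, Lena, Gita, Dana, Wyatt, Yolanda, Nadia, Kenji, Elif, Imani, Niamh (14). Under Hiro: Jun (1). Under Yara: Cora (1). Declan has no reports. Jonas has no reports. So Iker's organization is 5 direct reports plus everyone under them: 15 + 2 + 2 + 1 + 1 = 21.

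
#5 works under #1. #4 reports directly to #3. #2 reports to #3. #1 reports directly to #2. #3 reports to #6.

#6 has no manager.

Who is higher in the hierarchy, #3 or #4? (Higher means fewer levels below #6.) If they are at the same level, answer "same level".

#3 is 1 level below #6; #4 is 2. #3 is higher.

#3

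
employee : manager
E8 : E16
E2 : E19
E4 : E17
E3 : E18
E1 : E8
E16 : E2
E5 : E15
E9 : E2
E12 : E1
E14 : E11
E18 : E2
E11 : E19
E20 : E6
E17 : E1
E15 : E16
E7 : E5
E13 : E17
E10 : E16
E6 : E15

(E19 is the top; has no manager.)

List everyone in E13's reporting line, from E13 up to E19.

E13 reports to E17. E17 reports to E1. E1 reports to E8. E8 reports to E16. E16 reports to E2. E2 reports to E19. E19 is at the top.

E13 -> E17 -> E1 -> E8 -> E16 -> E2 -> E19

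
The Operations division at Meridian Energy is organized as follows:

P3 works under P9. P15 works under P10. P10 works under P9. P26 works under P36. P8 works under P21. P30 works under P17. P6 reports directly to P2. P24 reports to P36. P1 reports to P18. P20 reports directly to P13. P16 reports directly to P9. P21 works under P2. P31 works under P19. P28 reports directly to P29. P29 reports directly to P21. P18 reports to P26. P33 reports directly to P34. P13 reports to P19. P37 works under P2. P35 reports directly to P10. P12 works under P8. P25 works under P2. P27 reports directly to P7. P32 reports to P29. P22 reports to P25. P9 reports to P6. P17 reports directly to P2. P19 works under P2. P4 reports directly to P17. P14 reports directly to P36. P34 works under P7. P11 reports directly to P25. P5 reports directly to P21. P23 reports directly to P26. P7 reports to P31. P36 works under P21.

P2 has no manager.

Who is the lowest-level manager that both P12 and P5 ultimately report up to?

P12's chain of managers is P8, P21, P2. P5's chain of managers is P21, P2. The first manager that appears in both chains is P21.

P21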